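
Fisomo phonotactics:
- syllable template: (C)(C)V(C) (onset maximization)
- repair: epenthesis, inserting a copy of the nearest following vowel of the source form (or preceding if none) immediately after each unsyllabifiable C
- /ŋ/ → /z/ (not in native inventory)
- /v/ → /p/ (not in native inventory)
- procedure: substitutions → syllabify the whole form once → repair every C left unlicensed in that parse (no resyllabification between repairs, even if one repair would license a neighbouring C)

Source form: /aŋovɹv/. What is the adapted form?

Substitution: /ŋ/ → /z/, /v/ → /p/, giving /azopɹp/.
Syllabifying with onset maximization leaves /ɹ/, /p/ stranded (at most one coda consonant is licensed; onsets may contain at most 2 consonants).
Inserting the epenthetic vowel yields /ɹ/ → /ɹo/, /p/ → /po/.

azopɹopo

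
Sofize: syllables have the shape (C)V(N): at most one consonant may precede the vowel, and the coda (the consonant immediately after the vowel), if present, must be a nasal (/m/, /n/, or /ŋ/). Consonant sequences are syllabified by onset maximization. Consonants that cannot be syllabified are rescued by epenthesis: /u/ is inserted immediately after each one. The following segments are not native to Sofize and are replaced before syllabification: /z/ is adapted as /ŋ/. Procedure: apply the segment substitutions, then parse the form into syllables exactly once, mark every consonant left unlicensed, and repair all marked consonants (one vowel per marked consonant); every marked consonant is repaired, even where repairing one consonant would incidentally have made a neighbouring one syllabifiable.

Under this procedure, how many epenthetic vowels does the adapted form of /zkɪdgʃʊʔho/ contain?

After substitution the input is /ŋkɪdgʃʊʔho/.
The unsyllabifiable consonants are /ŋ/, /d/, /g/, /ʔ/; each receives one epenthetic vowel.

4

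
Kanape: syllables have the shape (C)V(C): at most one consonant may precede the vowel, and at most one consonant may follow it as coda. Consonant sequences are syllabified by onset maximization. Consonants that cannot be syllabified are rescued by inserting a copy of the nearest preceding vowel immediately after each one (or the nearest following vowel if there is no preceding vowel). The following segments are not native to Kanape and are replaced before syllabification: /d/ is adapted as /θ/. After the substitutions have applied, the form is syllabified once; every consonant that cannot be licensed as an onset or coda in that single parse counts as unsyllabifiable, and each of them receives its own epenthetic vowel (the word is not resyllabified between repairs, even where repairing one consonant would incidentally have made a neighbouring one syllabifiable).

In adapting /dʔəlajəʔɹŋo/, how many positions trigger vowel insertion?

2

After substitution the input is /θʔəlajəʔɹŋo/.
The unsyllabifiable consonants are /θ/, /ɹ/; each receives one epenthetic vowel.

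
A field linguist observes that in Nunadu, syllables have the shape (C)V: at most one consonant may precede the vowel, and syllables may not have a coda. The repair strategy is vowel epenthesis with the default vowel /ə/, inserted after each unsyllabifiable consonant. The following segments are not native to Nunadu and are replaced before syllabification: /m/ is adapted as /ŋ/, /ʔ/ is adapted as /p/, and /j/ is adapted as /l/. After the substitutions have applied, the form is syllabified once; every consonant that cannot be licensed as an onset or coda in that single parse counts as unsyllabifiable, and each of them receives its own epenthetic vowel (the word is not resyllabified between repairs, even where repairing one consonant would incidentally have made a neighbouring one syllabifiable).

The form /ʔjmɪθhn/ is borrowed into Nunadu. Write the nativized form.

Substitution: /ʔ/ → /p/, /j/ → /l/, /m/ → /ŋ/, giving /plŋɪθhn/.
Under (C)V, the unsyllabifiable consonants are /p/, /l/, /θ/, /h/, /n/ (no codas are permitted; onsets are limited to one consonant).
Each unlicensed consonant becomes the onset of a new syllable: /p/ → /pə/, /l/ → /lə/, /θ/ → /θə/, /h/ → /hə/, /n/ → /nə/.

pələŋɪθəhənə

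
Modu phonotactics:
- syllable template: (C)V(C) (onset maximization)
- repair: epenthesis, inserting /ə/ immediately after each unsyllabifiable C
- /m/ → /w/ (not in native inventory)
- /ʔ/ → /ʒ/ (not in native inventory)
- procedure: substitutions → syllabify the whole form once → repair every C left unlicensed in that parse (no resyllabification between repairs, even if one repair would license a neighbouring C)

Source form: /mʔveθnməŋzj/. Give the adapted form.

wəʒəveθnəwəŋzəjə

Substitution: /m/ → /w/, /ʔ/ → /ʒ/, giving /wʒveθnwəŋzj/.
The consonants /w/, /ʒ/, /n/, /z/, /j/ cannot be parsed into a legal (C)V(C) syllable (at most one coda consonant is licensed; onsets are limited to one consonant).
Each unlicensed consonant becomes the onset of a new syllable: /w/ → /wə/, /ʒ/ → /ʒə/, /n/ → /nə/, /z/ → /zə/, /j/ → /jə/.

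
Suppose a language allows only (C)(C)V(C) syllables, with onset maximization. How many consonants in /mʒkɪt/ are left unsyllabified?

Under (C)(C)V(C), the unsyllabifiable consonants are /m/ (at most one coda consonant is licensed; onsets may contain at most 2 consonants).

1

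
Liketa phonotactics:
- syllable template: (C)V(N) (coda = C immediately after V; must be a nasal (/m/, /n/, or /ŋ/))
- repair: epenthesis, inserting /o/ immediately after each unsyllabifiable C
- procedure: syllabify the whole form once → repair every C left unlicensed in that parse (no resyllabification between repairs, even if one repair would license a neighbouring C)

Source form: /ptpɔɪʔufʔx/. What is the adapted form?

potopɔɪʔufoʔoxo

The consonants /p/, /t/, /f/, /ʔ/, /x/ cannot be parsed into a legal (C)V(N) syllable (only a nasal (/m/, /n/, or /ŋ/) is licensed in coda position; onsets are limited to one consonant).
Inserting the epenthetic vowel yields /p/ → /po/, /t/ → /to/, /f/ → /fo/, /ʔ/ → /ʔo/, /x/ → /xo/.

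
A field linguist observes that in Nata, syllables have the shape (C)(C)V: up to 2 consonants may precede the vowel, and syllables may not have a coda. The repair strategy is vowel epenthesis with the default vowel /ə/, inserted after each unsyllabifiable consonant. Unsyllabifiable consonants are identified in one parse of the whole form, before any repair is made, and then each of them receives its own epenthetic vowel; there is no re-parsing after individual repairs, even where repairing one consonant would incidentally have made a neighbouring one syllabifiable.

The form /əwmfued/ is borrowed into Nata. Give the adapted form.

Syllabifying with onset maximization leaves /w/, /d/ stranded (no codas are permitted; onsets may contain at most 2 consonants).
Epenthesis after each stranded consonant: /w/ → /wə/, /d/ → /də/.

əwəmfuedə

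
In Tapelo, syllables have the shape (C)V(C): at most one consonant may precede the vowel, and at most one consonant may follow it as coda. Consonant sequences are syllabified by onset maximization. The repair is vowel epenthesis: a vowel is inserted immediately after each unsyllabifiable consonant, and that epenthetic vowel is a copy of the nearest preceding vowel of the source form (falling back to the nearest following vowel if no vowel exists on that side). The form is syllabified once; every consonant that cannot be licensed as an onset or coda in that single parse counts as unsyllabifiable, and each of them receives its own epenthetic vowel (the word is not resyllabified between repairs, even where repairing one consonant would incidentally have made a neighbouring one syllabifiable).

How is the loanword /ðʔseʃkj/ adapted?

ðeʔeseʃkeje

Under (C)V(C), the unsyllabifiable consonants are /ð/, /ʔ/, /k/, /j/ (at most one coda consonant is licensed; onsets are limited to one consonant).
Inserting the epenthetic vowel yields /ð/ → /ðe/, /ʔ/ → /ʔe/, /k/ → /ke/, /j/ → /je/.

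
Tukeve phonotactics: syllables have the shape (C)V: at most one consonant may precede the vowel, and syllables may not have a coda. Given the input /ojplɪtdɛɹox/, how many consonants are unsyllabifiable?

Under (C)V, the unsyllabifiable consonants are /j/, /p/, /t/, /x/ (no codas are permitted; onsets are limited to one consonant).

4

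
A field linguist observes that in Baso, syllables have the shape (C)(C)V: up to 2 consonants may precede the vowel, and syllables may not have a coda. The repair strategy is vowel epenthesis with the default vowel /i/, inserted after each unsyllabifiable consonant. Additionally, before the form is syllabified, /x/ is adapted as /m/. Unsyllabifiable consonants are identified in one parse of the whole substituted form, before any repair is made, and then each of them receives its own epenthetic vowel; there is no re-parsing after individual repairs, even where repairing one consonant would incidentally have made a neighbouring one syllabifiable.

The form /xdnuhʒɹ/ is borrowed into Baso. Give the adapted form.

midnuhiʒiɹi

Substitution: /x/ → /m/, giving /mdnuhʒɹ/.
Under (C)(C)V, the unsyllabifiable consonants are /m/, /h/, /ʒ/, /ɹ/ (no codas are permitted; onsets may contain at most 2 consonants).
Each unlicensed consonant becomes the onset of a new syllable: /m/ → /mi/, /h/ → /hi/, /ʒ/ → /ʒi/, /ɹ/ → /ɹi/.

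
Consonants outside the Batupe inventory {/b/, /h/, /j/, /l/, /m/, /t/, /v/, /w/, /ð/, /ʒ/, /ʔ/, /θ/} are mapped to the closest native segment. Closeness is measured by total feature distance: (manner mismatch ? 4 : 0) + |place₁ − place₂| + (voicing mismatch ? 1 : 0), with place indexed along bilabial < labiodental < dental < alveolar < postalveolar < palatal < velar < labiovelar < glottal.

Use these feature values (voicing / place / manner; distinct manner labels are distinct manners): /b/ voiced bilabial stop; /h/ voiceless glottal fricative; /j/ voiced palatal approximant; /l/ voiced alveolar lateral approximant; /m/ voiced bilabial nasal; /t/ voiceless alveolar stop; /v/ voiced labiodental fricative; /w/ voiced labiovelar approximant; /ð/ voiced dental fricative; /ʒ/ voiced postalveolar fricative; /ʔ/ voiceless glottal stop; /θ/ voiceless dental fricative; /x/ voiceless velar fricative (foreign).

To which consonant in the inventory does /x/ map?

h

/h/ is closest: same manner (fricative), place distance 2 (velar→glottal), same voicing; total 2. Next closest is /ʒ/ at distance 3.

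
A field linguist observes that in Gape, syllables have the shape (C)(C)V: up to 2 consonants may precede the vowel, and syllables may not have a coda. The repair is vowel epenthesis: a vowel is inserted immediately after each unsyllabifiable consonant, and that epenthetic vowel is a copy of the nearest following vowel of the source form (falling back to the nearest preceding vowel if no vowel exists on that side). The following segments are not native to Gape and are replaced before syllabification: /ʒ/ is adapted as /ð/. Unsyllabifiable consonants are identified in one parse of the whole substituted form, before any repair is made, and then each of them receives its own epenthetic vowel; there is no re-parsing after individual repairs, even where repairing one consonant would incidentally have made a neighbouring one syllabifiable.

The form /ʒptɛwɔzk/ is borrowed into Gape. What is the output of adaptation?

ðɛptɛwɔzɔkɔ

Substitution: /ʒ/ → /ð/, giving /ðptɛwɔzk/.
The consonants /ð/, /z/, /k/ cannot be parsed into a legal (C)(C)V syllable (no codas are permitted; onsets may contain at most 2 consonants).
Each unlicensed consonant becomes the onset of a new syllable: /ð/ → /ðɛ/, /z/ → /zɔ/, /k/ → /kɔ/.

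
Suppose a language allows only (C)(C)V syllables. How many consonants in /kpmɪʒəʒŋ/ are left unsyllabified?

The consonants /k/, /ʒ/, /ŋ/ cannot be parsed into a legal (C)(C)V syllable (no codas are permitted; onsets may contain at most 2 consonants).

3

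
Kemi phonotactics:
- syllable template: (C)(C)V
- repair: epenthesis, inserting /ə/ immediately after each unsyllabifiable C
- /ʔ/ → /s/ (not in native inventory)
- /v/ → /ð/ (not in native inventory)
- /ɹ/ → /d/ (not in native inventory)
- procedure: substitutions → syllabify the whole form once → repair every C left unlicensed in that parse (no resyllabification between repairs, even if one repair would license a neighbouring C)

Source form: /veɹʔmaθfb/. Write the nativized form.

ðedəsmaθəfəbə

Substitution: /v/ → /ð/, /ɹ/ → /d/, /ʔ/ → /s/, giving /ðedsmaθfb/.
The consonants /d/, /θ/, /f/, /b/ cannot be parsed into a legal (C)(C)V syllable (no codas are permitted; onsets may contain at most 2 consonants).
Epenthesis after each stranded consonant: /d/ → /də/, /θ/ → /θə/, /f/ → /fə/, /b/ → /bə/.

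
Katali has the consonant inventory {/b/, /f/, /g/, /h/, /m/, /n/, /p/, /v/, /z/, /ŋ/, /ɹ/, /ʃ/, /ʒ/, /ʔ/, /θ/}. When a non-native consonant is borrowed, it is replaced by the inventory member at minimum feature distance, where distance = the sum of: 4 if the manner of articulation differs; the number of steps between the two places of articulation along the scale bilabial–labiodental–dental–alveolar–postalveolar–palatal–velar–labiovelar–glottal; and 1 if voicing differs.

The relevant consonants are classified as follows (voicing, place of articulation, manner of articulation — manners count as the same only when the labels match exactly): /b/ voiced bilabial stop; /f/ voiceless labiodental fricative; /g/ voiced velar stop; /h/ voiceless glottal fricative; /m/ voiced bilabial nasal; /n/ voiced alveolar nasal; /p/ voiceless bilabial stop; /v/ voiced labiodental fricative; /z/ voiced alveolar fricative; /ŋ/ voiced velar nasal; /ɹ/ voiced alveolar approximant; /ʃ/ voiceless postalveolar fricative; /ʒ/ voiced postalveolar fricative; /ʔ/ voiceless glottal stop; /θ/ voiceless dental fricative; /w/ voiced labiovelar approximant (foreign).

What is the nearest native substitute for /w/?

ɹ

/ɹ/ is closest: same manner (approximant), place distance 4 (labiovelar→alveolar), same voicing; total 4. Next closest is /g/ at distance 5.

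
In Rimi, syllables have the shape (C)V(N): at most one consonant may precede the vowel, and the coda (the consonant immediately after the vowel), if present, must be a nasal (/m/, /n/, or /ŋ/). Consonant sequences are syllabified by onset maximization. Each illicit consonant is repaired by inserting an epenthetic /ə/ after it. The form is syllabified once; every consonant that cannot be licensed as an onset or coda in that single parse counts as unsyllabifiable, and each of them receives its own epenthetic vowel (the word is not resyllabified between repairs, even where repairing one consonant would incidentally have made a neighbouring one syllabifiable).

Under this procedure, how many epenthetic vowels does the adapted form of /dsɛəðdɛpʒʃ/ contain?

The unsyllabifiable consonants are /d/, /ð/, /p/, /ʒ/, /ʃ/; each receives one epenthetic vowel.

5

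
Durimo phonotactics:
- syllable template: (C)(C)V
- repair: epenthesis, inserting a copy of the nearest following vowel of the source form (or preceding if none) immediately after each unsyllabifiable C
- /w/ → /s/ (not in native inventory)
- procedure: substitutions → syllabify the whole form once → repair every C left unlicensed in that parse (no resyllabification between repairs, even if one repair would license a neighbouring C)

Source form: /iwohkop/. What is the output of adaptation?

isohkopo

Substitution: /w/ → /s/, giving /isohkop/.
Syllabifying with onset maximization leaves /p/ stranded (no codas are permitted; onsets may contain at most 2 consonants).
Epenthesis after each stranded consonant: /p/ → /po/.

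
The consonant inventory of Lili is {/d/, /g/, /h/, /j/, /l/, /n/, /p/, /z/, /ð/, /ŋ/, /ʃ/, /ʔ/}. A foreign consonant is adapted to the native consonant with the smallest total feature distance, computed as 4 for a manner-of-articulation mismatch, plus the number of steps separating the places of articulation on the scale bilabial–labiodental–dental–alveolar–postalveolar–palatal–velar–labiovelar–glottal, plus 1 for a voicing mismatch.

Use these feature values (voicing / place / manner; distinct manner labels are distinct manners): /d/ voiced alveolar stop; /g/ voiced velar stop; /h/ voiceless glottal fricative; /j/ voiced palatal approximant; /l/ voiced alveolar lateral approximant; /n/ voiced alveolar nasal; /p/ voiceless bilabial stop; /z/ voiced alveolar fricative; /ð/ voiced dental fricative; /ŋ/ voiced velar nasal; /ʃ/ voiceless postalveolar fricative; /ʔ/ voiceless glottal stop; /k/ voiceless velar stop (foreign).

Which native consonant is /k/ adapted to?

/g/ is closest: same manner (stop), place distance 0 (velar→velar), voicing differs (+1); total 1. Next closest is /ʔ/ at distance 2.

g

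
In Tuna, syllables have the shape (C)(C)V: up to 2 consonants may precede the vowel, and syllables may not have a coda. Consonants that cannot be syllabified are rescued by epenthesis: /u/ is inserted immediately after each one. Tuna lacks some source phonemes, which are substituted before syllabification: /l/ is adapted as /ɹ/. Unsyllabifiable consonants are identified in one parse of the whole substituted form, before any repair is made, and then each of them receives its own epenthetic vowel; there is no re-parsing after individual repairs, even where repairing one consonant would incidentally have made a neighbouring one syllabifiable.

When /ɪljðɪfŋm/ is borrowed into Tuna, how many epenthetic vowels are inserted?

After substitution the input is /ɪɹjðɪfŋm/.
The unsyllabifiable consonants are /ɹ/, /f/, /ŋ/, /m/; each receives one epenthetic vowel.

4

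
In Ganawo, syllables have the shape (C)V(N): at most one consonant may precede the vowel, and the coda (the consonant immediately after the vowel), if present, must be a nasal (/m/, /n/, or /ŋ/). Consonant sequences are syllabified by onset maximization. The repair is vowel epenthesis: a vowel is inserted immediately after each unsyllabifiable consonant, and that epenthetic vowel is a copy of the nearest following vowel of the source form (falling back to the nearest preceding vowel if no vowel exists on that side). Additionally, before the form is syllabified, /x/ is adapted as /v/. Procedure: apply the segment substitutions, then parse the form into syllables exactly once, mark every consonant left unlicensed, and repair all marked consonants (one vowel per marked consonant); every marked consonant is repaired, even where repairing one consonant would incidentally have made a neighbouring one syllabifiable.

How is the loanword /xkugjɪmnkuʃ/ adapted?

Substitution: /x/ → /v/, giving /vkugjɪmnkuʃ/.
Syllabifying with onset maximization leaves /v/, /g/, /n/, /ʃ/ stranded (only a nasal (/m/, /n/, or /ŋ/) is licensed in coda position; onsets are limited to one consonant).
Each unlicensed consonant becomes the onset of a new syllable: /v/ → /vu/, /g/ → /gɪ/, /n/ → /nu/, /ʃ/ → /ʃu/.

vukugɪjɪmnukuʃu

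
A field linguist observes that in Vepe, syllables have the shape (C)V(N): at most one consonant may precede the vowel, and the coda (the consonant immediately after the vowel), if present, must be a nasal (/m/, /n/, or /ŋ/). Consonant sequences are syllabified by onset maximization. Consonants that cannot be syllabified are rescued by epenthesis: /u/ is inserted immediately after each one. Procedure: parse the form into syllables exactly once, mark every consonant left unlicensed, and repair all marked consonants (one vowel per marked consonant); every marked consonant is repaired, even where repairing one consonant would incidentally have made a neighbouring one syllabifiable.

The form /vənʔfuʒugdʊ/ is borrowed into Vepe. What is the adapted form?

The consonants /ʔ/, /g/ cannot be parsed into a legal (C)V(N) syllable (only a nasal (/m/, /n/, or /ŋ/) is licensed in coda position; onsets are limited to one consonant).
Epenthesis after each stranded consonant: /ʔ/ → /ʔu/, /g/ → /gu/.

vənʔufuʒugudʊ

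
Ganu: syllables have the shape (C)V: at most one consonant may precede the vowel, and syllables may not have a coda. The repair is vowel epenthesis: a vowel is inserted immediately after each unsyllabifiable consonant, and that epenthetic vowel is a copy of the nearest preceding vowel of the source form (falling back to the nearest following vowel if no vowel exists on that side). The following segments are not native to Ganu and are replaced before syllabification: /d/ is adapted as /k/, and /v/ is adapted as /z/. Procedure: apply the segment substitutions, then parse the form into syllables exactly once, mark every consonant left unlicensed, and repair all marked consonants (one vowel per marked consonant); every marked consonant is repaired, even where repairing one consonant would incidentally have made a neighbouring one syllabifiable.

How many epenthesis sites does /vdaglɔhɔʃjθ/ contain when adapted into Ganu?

5

After substitution the input is /zkaglɔhɔʃjθ/.
The unsyllabifiable consonants are /z/, /g/, /ʃ/, /j/, /θ/; each receives one epenthetic vowel.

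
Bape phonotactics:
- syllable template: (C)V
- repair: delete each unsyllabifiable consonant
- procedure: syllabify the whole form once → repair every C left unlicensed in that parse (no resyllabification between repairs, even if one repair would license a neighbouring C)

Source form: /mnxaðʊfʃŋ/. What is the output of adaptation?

Under (C)V, the unsyllabifiable consonants are /m/, /n/, /f/, /ʃ/, /ŋ/ (no codas are permitted; onsets are limited to one consonant).
Deletion applies to /m/, /n/, /f/, /ʃ/, /ŋ/.

xaðʊ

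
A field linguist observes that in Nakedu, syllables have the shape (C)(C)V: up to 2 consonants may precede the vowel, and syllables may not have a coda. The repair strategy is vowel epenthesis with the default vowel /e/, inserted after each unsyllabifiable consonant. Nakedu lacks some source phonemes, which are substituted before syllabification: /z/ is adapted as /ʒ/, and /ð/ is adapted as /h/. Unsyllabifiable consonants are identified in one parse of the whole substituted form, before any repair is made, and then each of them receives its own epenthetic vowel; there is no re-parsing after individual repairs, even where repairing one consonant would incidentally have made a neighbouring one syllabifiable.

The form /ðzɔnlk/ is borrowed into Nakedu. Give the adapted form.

Substitution: /ð/ → /h/, /z/ → /ʒ/, giving /hʒɔnlk/.
The consonants /n/, /l/, /k/ cannot be parsed into a legal (C)(C)V syllable (no codas are permitted; onsets may contain at most 2 consonants).
Inserting the epenthetic vowel yields /n/ → /ne/, /l/ → /le/, /k/ → /ke/.

hʒɔneleke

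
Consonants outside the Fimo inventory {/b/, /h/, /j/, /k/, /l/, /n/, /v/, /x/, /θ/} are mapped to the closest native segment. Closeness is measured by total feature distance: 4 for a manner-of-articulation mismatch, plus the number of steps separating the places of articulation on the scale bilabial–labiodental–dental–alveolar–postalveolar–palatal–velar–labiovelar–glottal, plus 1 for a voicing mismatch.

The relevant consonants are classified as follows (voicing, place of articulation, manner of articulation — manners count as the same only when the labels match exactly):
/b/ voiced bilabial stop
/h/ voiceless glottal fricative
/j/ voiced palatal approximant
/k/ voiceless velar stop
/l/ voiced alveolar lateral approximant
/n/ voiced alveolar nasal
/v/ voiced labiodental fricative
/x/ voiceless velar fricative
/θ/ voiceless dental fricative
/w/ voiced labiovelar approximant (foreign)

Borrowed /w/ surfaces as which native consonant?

j

/j/ is closest: same manner (approximant), place distance 2 (labiovelar→palatal), same voicing; total 2. Next closest is /h/ at distance 6.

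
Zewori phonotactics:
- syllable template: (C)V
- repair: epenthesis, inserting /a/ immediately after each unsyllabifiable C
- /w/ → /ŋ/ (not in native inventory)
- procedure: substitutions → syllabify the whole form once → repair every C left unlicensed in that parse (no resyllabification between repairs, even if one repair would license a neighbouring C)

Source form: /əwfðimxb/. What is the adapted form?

əŋafaðimaxaba

Substitution: /w/ → /ŋ/, giving /əŋfðimxb/.
The consonants /ŋ/, /f/, /m/, /x/, /b/ cannot be parsed into a legal (C)V syllable (no codas are permitted; onsets are limited to one consonant).
Inserting the epenthetic vowel yields /ŋ/ → /ŋa/, /f/ → /fa/, /m/ → /ma/, /x/ → /xa/, /b/ → /ba/.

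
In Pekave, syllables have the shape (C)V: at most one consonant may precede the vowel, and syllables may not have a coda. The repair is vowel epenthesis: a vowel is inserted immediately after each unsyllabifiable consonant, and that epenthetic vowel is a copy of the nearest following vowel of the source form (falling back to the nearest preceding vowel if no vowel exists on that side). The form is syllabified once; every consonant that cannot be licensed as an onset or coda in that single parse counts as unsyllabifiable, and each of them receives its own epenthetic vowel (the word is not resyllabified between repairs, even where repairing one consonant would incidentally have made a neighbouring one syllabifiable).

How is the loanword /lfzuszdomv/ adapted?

The consonants /l/, /f/, /s/, /z/, /m/, /v/ cannot be parsed into a legal (C)V syllable (no codas are permitted; onsets are limited to one consonant).
Epenthesis after each stranded consonant: /l/ → /lu/, /f/ → /fu/, /s/ → /so/, /z/ → /zo/, /m/ → /mo/, /v/ → /vo/.

lufuzusozodomovo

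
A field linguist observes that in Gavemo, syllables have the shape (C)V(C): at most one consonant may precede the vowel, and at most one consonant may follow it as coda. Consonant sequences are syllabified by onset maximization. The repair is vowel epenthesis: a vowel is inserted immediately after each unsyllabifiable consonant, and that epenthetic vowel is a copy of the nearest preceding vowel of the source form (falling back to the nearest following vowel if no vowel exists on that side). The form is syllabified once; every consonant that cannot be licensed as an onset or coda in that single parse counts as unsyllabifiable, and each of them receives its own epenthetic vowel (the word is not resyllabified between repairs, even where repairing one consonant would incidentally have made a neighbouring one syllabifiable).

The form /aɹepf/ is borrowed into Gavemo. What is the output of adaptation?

aɹepfe

Under (C)V(C), the unsyllabifiable consonants are /f/ (at most one coda consonant is licensed; onsets are limited to one consonant).
Inserting the epenthetic vowel yields /f/ → /fe/.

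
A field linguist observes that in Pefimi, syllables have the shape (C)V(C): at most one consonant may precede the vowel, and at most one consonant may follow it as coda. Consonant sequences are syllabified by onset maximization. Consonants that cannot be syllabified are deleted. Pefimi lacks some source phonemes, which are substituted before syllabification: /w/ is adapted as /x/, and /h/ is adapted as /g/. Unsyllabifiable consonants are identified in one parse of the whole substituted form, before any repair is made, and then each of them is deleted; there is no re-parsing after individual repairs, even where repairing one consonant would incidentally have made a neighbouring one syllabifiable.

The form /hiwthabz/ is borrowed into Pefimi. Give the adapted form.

Substitution: /h/ → /g/, /w/ → /x/, giving /gixtgabz/.
Under (C)V(C), the unsyllabifiable consonants are /t/, /z/ (at most one coda consonant is licensed; onsets are limited to one consonant).
Deletion applies to /t/, /z/.

gixgab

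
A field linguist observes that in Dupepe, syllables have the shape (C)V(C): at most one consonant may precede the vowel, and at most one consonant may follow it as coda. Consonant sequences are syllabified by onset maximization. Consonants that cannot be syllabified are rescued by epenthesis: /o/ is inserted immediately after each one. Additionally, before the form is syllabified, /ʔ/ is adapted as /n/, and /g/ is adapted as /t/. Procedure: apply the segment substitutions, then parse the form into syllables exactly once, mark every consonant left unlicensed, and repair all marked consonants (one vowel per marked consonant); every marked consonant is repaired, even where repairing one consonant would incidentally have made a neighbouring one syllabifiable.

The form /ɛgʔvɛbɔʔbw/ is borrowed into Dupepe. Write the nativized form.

Substitution: /g/ → /t/, /ʔ/ → /n/, giving /ɛtnvɛbɔnbw/.
Syllabifying with onset maximization leaves /n/, /b/, /w/ stranded (at most one coda consonant is licensed; onsets are limited to one consonant).
Epenthesis after each stranded consonant: /n/ → /no/, /b/ → /bo/, /w/ → /wo/.

ɛtnovɛbɔnbowo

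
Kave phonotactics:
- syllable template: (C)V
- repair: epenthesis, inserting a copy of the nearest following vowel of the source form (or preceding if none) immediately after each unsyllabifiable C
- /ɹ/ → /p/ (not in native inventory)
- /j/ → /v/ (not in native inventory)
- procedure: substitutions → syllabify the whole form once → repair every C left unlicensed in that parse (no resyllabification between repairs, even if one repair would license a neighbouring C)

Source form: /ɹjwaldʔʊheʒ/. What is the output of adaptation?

Substitution: /ɹ/ → /p/, /j/ → /v/, giving /pvwaldʔʊheʒ/.
Syllabifying with onset maximization leaves /p/, /v/, /l/, /d/, /ʒ/ stranded (no codas are permitted; onsets are limited to one consonant).
Each unlicensed consonant becomes the onset of a new syllable: /p/ → /pa/, /v/ → /va/, /l/ → /lʊ/, /d/ → /dʊ/, /ʒ/ → /ʒe/.

pavawalʊdʊʔʊheʒe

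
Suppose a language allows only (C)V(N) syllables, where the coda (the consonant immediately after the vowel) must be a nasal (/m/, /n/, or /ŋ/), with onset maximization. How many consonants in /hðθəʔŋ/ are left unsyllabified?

Under (C)V(N), the unsyllabifiable consonants are /h/, /ð/, /ʔ/, /ŋ/ (only a nasal (/m/, /n/, or /ŋ/) is licensed in coda position; onsets are limited to one consonant).

4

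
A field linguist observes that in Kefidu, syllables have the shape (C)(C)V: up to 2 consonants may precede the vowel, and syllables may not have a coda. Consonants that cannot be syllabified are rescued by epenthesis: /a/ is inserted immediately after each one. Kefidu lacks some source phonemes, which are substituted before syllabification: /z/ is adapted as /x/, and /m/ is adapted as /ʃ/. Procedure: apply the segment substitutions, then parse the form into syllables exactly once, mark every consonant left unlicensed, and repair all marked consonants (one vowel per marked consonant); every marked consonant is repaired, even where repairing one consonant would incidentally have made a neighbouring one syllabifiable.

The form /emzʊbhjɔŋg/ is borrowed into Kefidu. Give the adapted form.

Substitution: /m/ → /ʃ/, /z/ → /x/, giving /eʃxʊbhjɔŋg/.
Under (C)(C)V, the unsyllabifiable consonants are /b/, /ŋ/, /g/ (no codas are permitted; onsets may contain at most 2 consonants).
Epenthesis after each stranded consonant: /b/ → /ba/, /ŋ/ → /ŋa/, /g/ → /ga/.

eʃxʊbahjɔŋaga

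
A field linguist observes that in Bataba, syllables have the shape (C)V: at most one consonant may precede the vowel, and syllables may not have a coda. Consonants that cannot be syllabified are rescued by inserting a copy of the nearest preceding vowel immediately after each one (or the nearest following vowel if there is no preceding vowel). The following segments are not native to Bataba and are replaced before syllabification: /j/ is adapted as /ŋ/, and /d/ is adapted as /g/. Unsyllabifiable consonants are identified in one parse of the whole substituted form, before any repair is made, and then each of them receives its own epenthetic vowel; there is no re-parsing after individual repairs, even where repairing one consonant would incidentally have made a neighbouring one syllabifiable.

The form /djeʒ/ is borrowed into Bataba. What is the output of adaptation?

Substitution: /d/ → /g/, /j/ → /ŋ/, giving /gŋeʒ/.
The consonants /g/, /ʒ/ cannot be parsed into a legal (C)V syllable (no codas are permitted; onsets are limited to one consonant).
Inserting the epenthetic vowel yields /g/ → /ge/, /ʒ/ → /ʒe/.

geŋeʒe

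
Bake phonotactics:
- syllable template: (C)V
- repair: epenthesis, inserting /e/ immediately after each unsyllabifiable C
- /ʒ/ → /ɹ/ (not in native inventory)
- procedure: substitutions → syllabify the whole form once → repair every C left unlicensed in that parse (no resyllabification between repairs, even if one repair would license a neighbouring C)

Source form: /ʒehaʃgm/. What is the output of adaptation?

ɹehaʃegeme

Substitution: /ʒ/ → /ɹ/, giving /ɹehaʃgm/.
Under (C)V, the unsyllabifiable consonants are /ʃ/, /g/, /m/ (no codas are permitted; onsets are limited to one consonant).
Epenthesis after each stranded consonant: /ʃ/ → /ʃe/, /g/ → /ge/, /m/ → /me/.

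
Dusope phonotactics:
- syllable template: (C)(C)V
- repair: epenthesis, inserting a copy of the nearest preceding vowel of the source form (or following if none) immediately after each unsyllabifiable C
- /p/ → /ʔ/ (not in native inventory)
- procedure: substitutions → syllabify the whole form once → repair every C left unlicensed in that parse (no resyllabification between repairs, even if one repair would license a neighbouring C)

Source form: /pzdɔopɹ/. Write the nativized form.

Substitution: /p/ → /ʔ/, giving /ʔzdɔoʔɹ/.
The consonants /ʔ/, /ʔ/, /ɹ/ cannot be parsed into a legal (C)(C)V syllable (no codas are permitted; onsets may contain at most 2 consonants).
Epenthesis after each stranded consonant: /ʔ/ → /ʔɔ/, /ʔ/ → /ʔo/, /ɹ/ → /ɹo/.

ʔɔzdɔoʔoɹo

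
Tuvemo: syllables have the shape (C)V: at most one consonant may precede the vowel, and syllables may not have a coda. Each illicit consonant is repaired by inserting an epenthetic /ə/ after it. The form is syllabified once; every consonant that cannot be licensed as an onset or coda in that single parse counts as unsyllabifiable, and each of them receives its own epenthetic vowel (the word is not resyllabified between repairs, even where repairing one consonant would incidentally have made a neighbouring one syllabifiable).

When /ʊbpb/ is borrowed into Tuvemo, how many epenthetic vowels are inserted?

3

The unsyllabifiable consonants are /b/, /p/, /b/; each receives one epenthetic vowel.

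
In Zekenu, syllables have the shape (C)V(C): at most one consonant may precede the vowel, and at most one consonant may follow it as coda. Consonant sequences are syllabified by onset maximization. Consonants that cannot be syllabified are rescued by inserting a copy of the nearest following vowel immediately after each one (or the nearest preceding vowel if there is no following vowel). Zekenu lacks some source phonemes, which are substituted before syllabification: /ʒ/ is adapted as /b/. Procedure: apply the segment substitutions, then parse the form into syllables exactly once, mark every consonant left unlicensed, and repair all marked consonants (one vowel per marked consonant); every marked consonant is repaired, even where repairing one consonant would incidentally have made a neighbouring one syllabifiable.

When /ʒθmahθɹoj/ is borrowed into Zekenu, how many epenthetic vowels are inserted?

3

After substitution the input is /bθmahθɹoj/.
The unsyllabifiable consonants are /b/, /θ/, /θ/; each receives one epenthetic vowel.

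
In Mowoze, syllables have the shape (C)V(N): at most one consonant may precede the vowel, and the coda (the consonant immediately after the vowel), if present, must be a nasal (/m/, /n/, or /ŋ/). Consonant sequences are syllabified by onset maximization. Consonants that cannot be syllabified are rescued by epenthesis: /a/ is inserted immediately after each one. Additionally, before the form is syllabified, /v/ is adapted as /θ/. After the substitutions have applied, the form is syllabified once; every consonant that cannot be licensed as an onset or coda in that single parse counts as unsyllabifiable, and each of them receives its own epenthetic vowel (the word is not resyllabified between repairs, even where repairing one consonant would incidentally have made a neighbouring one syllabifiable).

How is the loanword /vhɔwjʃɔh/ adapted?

θahɔwajaʃɔha

Substitution: /v/ → /θ/, giving /θhɔwjʃɔh/.
Under (C)V(N), the unsyllabifiable consonants are /θ/, /w/, /j/, /h/ (only a nasal (/m/, /n/, or /ŋ/) is licensed in coda position; onsets are limited to one consonant).
Epenthesis after each stranded consonant: /θ/ → /θa/, /w/ → /wa/, /j/ → /ja/, /h/ → /ha/.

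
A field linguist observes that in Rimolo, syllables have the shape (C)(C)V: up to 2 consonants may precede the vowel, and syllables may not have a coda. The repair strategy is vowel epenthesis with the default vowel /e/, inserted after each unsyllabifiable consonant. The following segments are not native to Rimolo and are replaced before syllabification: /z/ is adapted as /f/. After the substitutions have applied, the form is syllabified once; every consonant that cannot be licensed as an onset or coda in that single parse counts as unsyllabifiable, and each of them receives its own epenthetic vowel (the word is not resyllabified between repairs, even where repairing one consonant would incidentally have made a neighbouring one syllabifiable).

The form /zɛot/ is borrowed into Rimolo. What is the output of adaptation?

Substitution: /z/ → /f/, giving /fɛot/.
Syllabifying with onset maximization leaves /t/ stranded (no codas are permitted; onsets may contain at most 2 consonants).
Inserting the epenthetic vowel yields /t/ → /te/.

fɛote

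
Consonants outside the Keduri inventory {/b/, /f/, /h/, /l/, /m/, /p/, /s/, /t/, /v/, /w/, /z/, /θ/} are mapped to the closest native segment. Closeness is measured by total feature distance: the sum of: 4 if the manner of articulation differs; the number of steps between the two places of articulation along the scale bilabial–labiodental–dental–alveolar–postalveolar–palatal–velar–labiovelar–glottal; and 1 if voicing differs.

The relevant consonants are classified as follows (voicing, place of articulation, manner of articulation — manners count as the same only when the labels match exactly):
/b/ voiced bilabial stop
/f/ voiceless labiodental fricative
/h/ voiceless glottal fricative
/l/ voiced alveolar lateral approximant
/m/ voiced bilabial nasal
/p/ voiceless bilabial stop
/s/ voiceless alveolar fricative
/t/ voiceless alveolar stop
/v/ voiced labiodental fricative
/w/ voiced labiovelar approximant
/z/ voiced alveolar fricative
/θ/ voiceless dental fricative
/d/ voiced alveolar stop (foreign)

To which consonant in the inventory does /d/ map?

t

/t/ is closest: same manner (stop), place distance 0 (alveolar→alveolar), voicing differs (+1); total 1. Next closest is /b/ at distance 3.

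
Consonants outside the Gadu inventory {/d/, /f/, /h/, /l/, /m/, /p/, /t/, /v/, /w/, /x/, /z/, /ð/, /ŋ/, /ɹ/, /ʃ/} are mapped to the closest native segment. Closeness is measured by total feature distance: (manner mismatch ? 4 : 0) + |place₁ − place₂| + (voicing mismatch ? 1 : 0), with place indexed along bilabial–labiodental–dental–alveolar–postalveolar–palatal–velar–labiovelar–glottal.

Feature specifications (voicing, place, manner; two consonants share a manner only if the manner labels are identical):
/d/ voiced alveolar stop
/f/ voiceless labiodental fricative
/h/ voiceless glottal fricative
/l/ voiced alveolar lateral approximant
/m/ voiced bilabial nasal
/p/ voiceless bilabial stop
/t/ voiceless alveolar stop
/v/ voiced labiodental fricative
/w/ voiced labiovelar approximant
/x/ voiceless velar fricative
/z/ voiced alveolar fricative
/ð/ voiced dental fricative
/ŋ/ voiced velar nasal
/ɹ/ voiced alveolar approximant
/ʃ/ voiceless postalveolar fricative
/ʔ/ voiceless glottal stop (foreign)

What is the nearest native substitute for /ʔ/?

h

/h/ is closest: manner differs (stop→fricative, +4), place distance 0 (glottal→glottal), same voicing; total 4. Next closest is /t/ at distance 5.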